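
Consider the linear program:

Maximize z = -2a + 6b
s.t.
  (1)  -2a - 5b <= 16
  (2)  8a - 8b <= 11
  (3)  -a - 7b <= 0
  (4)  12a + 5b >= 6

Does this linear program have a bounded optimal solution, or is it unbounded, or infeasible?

From the feasible point (77/64, -11/64), moving in the direction (8, 8) keeps every constraint satisfied while z increases without bound.

unbounded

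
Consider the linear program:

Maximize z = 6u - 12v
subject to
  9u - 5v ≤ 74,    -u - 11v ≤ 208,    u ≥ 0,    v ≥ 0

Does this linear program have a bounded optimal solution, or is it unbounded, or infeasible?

bounded optimum

Corner points and z = 6u - 12v:
  (74/9, 0) → z = 148/3
  (0, 0) → z = 0
The feasible region has finitely many vertices and no improving ray; the maximum is 148/3 at (74/9, 0).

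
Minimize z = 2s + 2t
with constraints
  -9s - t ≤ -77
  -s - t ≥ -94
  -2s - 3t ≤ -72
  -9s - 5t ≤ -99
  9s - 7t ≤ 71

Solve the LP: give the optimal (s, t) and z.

Feasible corners and z = 2s + 2t:
  (-17/8, 769/8) → z = 188
  (159/25, 494/25) → z = 1306/25
  (729/16, 775/16) → z = 188
  (717/41, 506/41) → z = 2446/41

s = 159/25, t = 494/25, minimum z = 1306/25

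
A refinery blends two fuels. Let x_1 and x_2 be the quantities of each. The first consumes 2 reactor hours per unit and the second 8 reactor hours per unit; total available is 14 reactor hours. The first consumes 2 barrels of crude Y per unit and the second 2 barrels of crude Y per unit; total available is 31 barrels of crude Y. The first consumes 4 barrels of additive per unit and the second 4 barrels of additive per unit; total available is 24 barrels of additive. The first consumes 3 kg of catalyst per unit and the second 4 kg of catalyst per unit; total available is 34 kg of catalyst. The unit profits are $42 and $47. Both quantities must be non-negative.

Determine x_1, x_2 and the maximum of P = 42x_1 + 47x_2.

x_1 = 17/3, x_2 = 1/3, maximum P = 761/3

The binding constraints are 2x_1 + 8x_2 = 14 and 4x_1 + 4x_2 = 24.
Solving simultaneously gives x_1 = 17/3, x_2 = 1/3.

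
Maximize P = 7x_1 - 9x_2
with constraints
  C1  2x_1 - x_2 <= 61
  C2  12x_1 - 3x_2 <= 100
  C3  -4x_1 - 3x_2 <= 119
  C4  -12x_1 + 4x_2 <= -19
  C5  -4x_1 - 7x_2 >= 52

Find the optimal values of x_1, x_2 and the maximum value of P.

Feasible corners and P = 7x_1 - 9x_2:
  (-19/16, -457/12) → P = 5351/16
  (17/3, -32/3) → P = 407/3
  (-419/52, -376/13) → P = 10603/52
  (-3/4, -7) → P = 231/4

x_1 = -19/16, x_2 = -457/12, maximum P = 5351/16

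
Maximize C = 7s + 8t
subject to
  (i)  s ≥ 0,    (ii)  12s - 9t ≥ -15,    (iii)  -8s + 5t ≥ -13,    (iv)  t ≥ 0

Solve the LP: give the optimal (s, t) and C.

s = 16, t = 23, maximum C = 296

Extreme points and C = 7s + 8t:
  (0, 5/3) → C = 40/3
  (0, 0) → C = 0
  (16, 23) → C = 296
  (13/8, 0) → C = 91/8

At the optimal vertex, 12s - 9t = -15 and -8s + 5t = -13.
Solving simultaneously gives s = 16, t = 23.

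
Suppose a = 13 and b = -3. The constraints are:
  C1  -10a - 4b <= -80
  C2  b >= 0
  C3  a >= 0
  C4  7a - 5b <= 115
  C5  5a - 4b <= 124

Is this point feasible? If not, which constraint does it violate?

Constraint C2: b = -3, which is not ≥ 0. All other constraints are satisfied.

not feasible — violates C2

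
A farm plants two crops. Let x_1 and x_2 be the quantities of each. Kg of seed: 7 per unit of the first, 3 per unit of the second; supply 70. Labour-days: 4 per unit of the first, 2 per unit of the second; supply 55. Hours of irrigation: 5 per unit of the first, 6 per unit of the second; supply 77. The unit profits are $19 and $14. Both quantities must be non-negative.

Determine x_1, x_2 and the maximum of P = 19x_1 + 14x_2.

x_1 = 7, x_2 = 7, maximum P = 231

Feasible corners and P = 19x_1 + 14x_2:
  (0, 0) → P = 0
  (0, 77/6) → P = 539/3
  (10, 0) → P = 190
  (7, 7) → P = 231

The optimum lies where 7x_1 + 3x_2 = 70 and 5x_1 + 6x_2 = 77.
Solving simultaneously gives x_1 = 7, x_2 = 7.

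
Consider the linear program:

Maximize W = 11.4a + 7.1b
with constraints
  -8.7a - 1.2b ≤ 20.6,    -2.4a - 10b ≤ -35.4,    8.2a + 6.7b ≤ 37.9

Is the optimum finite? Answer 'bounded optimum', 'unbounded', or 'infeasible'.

Corner points and W = 11.4a + 7.1b:
  (-6212/2103, 5957/1402) → W = -9833/2804
  (-3670/969, 9973/969) → W = 289703/9690
  (7091/3296, 4983/1648) → W = 37899/824
The feasible region has finitely many vertices and no improving ray; the maximum is 37899/824 at (7091/3296, 4983/1648).

bounded optimum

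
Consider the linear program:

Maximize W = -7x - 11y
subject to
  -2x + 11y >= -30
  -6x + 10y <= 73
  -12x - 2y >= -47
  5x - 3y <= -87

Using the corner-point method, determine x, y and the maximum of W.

x = -1103/46, y = -163/23, maximum W = 11307/46

Feasible corners and W = -7x - 11y:
  (-1103/46, -163/23) → W = 11307/46
  (-1047/49, -324/49) → W = 10893/49
  (-651/32, -157/32) → W = 1571/8

The binding constraints are -2x + 11y = -30 and -6x + 10y = 73.
Solving simultaneously gives x = -1103/46, y = -163/23.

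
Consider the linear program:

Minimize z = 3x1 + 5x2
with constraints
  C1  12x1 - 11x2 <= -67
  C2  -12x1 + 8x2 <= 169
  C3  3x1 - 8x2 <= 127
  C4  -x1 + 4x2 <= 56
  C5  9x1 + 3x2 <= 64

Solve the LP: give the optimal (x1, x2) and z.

Corner points and z = 3x1 + 5x2:
  (-1933/63, -575/21) → z = -4808/21
  (503/135, 457/45) → z = 2788/45
  (-296/9, -677/24) → z = -5753/24
  (-57/10, 503/40) → z = 1831/40
  (88/39, 568/39) → z = 3104/39

x1 = -296/9, x2 = -677/24, minimum z = -5753/24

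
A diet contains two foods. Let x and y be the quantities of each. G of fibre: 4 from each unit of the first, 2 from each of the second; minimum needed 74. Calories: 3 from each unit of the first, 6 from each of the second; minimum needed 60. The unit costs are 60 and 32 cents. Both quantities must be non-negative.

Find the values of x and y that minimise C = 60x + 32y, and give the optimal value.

Vertices and C = 60x + 32y:
  (0, 37) → C = 1184
  (20, 0) → C = 1200
  (18, 1) → C = 1112
The feasible region is unbounded (it extends along (0, 1), (1, 0)), but C strictly increases along every unbounded feasible direction, so there is no improving ray and the minimum is attained at a vertex.

The binding constraints are 4x + 2y = 74 and 3x + 6y = 60.
Solving simultaneously gives x = 18, y = 1.

x = 18, y = 1, minimum C = 1112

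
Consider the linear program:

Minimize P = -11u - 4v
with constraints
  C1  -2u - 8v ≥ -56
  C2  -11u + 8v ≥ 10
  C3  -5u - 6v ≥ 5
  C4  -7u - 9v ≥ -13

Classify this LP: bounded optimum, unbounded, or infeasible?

bounded optimum

Extreme points and P = -11u - 4v:
  (-94/7, 145/14) → P = 744/7
  (-50/53, -5/106) → P = 560/53
The feasible region has finitely many vertices and no improving ray; the minimum is 560/53 at (-50/53, -5/106).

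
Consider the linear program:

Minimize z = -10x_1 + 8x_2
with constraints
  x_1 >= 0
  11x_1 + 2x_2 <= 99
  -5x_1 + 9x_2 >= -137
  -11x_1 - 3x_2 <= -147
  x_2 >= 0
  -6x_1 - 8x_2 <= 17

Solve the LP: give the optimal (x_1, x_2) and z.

x_1 = 3/11, x_2 = 48, minimum z = 4194/11

Vertices and z = -10x_1 + 8x_2:
  (0, 99/2) → z = 396
  (0, 49) → z = 392
  (3/11, 48) → z = 4194/11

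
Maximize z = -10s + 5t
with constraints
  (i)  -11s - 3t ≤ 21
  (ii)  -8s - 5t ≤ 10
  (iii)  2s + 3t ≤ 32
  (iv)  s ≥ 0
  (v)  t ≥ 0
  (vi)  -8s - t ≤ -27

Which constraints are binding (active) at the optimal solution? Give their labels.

Vertices and z = -10s + 5t:
  (16, 0) → z = -160
  (49/22, 101/11) → z = 260/11
  (27/8, 0) → z = -135/4

The maximum is at (49/22, 101/11). Substituting into each constraint, equality holds for (iii) and (vi); the remaining constraints have slack.

(iii) and (vi)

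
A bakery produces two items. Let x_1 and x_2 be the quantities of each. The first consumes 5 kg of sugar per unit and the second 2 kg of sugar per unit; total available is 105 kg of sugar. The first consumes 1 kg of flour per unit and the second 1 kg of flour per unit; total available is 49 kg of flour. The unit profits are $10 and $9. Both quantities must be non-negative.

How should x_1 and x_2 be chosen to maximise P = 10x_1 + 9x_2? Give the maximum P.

x_1 = 7/3, x_2 = 140/3, maximum P = 1330/3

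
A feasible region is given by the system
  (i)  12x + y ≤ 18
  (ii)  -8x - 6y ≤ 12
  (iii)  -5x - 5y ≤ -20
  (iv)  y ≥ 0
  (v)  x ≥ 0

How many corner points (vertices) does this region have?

The feasible vertices (each the meet of two boundaries and inside every other half-plane) are:
  (14/11, 30/11)
  (0, 18)
  (0, 4)

3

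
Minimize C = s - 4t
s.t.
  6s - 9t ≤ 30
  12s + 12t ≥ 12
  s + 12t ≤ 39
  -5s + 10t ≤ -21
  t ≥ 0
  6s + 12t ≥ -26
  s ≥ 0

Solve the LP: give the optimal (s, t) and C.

s = 37/5, t = 8/5, minimum C = 1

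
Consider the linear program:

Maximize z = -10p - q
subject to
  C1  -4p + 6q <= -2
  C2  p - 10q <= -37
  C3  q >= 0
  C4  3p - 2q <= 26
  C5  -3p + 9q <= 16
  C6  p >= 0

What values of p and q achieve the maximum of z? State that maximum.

Corner points and z = -10p - q:
  (167/14, 137/28) → z = -3477/28
  (173/21, 95/21) → z = -1825/21
  (38/3, 6) → z = -398/3

At the optimal vertex, p - 10q = -37 and -3p + 9q = 16.
Solving simultaneously gives p = 173/21, q = 95/21.

p = 173/21, q = 95/21, maximum z = -1825/21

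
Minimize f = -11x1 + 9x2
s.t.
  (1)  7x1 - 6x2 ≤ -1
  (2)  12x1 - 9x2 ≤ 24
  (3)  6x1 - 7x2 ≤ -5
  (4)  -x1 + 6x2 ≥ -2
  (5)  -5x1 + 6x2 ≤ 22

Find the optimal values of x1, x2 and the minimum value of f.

At the optimal vertex, 7x1 - 6x2 = -1 and -5x1 + 6x2 = 22.
Solving simultaneously gives x1 = 21/2, x2 = 149/12.

x1 = 21/2, x2 = 149/12, minimum f = -15/4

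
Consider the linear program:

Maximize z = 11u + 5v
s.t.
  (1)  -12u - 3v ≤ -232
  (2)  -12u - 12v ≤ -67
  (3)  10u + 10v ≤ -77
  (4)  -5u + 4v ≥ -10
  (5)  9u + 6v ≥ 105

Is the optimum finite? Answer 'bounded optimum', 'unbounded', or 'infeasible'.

infeasible

Constraints -12u - 12v ≤ -67 and 10u + 10v ≤ -77 have parallel boundaries but demand opposite sides — no point can satisfy both, so the region is empty.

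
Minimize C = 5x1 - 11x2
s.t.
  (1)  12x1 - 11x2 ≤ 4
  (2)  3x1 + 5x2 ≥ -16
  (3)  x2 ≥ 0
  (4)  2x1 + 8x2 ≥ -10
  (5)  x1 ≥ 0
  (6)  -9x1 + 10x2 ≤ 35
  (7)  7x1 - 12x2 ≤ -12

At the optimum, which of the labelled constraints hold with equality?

(1) and (6)

Corner points and C = 5x1 - 11x2:
  (425/21, 152/7) → C = -413/3
  (180/67, 172/67) → C = -992/67
  (0, 7/2) → C = -77/2
  (0, 1) → C = -11

The minimum is at (425/21, 152/7). Substituting into each constraint, equality holds for (1) and (6); the remaining constraints have slack.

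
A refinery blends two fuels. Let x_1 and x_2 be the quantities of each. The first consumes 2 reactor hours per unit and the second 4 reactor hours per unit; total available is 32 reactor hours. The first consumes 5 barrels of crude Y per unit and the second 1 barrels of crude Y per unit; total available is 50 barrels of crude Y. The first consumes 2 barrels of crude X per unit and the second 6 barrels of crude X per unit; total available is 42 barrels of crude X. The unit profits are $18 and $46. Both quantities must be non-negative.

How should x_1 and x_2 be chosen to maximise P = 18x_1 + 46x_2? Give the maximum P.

x_1 = 6, x_2 = 5, maximum P = 338

The binding constraints are 2x_1 + 4x_2 = 32 and 2x_1 + 6x_2 = 42.
Solving simultaneously gives x_1 = 6, x_2 = 5.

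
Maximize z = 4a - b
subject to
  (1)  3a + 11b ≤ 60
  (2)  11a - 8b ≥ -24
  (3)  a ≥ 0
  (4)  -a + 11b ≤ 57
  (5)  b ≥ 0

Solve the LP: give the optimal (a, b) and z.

a = 20, b = 0, maximum z = 80

Vertices and z = 4a - b:
  (216/145, 732/145) → z = 132/145
  (20, 0) → z = 80
  (0, 3) → z = -3
  (0, 0) → z = 0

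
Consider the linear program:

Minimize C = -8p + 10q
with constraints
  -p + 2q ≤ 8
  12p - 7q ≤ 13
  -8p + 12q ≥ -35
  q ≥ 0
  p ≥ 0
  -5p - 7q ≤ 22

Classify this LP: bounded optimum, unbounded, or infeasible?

Feasible corners and C = -8p + 10q:
  (82/17, 109/17) → C = 434/17
  (0, 4) → C = 40
  (13/12, 0) → C = -26/3
  (0, 0) → C = 0
The feasible region has finitely many vertices and no improving ray; the minimum is -26/3 at (13/12, 0).

bounded optimum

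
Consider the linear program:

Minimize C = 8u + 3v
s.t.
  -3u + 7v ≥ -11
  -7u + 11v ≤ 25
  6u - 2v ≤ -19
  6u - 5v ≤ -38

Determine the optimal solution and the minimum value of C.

u = -37/2, v = -19/2, minimum C = -353/2

Feasible corners and C = 8u + 3v:
  (-37/2, -19/2) → C = -353/2
  (-107/9, -20/3) → C = -1036/9
  (-293/31, -116/31) → C = -2692/31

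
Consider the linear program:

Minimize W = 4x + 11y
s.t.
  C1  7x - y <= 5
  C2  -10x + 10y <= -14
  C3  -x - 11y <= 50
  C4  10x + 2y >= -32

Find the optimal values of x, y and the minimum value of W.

x = -7/3, y = -13/3, minimum W = -57

Feasible corners and W = 4x + 11y:
  (3/5, -4/5) → W = -32/5
  (5/78, -355/78) → W = -1295/26
  (-73/30, -23/6) → W = -519/10
  (-7/3, -13/3) → W = -57

At the optimal vertex, -x - 11y = 50 and 10x + 2y = -32.
Solving simultaneously gives x = -7/3, y = -13/3.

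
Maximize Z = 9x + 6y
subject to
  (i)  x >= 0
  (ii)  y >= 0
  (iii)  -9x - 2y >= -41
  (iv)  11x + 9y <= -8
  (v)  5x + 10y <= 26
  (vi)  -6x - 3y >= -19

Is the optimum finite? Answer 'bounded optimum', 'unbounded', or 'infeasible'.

infeasible

The boundaries x = 0 and y = 0 meet at (0, 0), but that point violates 11x + 9y ≤ -8. Every candidate vertex is excluded by some other constraint, so the feasible region is empty.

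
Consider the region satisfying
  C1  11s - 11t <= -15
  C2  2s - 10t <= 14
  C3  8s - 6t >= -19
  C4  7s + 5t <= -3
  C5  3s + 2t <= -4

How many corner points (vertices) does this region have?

Of the 10 pairwise boundary intersections, those satisfying every inequality are:
  (-38/11, -23/11)
  (-74/55, 1/55)
  (-137/34, -75/34)
  (-31/17, 25/34)

4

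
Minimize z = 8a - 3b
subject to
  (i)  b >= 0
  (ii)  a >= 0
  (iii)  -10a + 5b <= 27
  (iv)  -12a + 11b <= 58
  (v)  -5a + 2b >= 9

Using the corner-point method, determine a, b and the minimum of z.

a = 0, b = 58/11, minimum z = -174/11

Feasible corners and z = 8a - 3b:
  (0, 58/11) → z = -174/11
  (0, 9/2) → z = -27/2
  (17/31, 182/31) → z = -410/31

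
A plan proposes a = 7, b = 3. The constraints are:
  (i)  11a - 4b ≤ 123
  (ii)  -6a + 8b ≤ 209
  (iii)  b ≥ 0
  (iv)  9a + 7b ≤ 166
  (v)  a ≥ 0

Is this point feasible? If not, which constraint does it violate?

feasible

(i): 65 ≤ 123 ✓
(ii): -18 ≤ 209 ✓
(iii): 3 ≥ 0 ✓
(iv): 84 ≤ 166 ✓
(v): 7 ≥ 0 ✓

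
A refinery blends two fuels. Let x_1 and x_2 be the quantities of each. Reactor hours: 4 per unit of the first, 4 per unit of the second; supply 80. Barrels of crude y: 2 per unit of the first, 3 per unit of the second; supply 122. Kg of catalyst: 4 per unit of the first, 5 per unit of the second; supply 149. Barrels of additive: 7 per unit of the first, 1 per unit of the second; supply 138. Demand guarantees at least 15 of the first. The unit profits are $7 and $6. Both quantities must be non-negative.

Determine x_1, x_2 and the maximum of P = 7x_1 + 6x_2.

x_1 = 59/3, x_2 = 1/3, maximum P = 419/3

Feasible corners and P = 7x_1 + 6x_2:
  (138/7, 0) → P = 138
  (15, 0) → P = 105
  (59/3, 1/3) → P = 419/3
  (15, 5) → P = 135

The binding constraints are 4x_1 + 4x_2 = 80 and 7x_1 + x_2 = 138.
Solving simultaneously gives x_1 = 59/3, x_2 = 1/3.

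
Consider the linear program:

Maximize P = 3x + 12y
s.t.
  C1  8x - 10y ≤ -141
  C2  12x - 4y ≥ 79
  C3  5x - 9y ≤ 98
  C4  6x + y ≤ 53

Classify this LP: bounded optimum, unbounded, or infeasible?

infeasible

The boundaries 8x - 10y = -141 and 12x - 4y = 79 meet at (677/44, 581/22), but that point violates 6x + y ≤ 53. Every candidate vertex is excluded by some other constraint, so the feasible region is empty.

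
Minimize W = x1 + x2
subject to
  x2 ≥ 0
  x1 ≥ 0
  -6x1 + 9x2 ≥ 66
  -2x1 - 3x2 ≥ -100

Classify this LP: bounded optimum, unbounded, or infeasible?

Feasible corners and W = x1 + x2:
  (0, 22/3) → W = 22/3
  (0, 100/3) → W = 100/3
  (39/2, 61/3) → W = 239/6
The feasible region has finitely many vertices and no improving ray; the minimum is 22/3 at (0, 22/3).

bounded optimum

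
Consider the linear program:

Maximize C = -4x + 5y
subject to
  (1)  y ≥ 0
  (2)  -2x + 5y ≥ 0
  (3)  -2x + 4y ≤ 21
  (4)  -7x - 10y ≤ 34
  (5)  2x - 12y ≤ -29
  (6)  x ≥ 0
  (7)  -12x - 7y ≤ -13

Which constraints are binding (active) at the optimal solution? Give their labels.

(3) and (6)

Extreme points and C = -4x + 5y:
  (145/14, 29/7) → C = -145/7
  (0, 21/4) → C = 105/4
  (0, 29/12) → C = 145/12
The feasible region is unbounded (it extends along (2, 1), (5, 2)), but C strictly decreases along every unbounded feasible direction, so there is no improving ray and the maximum is attained at a vertex.

The maximum is at (0, 21/4). Substituting into each constraint, equality holds for (3) and (6); the remaining constraints have slack.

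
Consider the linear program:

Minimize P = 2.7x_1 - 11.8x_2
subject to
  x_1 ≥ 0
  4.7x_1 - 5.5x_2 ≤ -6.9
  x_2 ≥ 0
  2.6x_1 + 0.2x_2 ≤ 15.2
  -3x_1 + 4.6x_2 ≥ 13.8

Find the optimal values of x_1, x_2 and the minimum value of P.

x_1 = 0, x_2 = 76, minimum P = -896.8

Vertices and P = 2.7x_1 - 11.8x_2:
  (0, 76) → P = -4484/5
  (0, 3) → P = -177/5
  (1679/314, 2037/314) → P = -195033/3140

At the optimal vertex, x_1 = 0 and 2.6x_1 + 0.2x_2 = 15.2.
Solving simultaneously gives x_1 = 0, x_2 = 76.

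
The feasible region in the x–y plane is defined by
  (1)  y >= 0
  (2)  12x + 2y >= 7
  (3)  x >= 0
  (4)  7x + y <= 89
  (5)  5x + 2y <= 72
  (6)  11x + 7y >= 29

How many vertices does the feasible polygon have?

Intersecting each pair of boundary lines and keeping only the points that satisfy every inequality leaves:
  (89/7, 0)
  (29/11, 0)
  (0, 36)
  (0, 29/7)
  (106/9, 59/9)

5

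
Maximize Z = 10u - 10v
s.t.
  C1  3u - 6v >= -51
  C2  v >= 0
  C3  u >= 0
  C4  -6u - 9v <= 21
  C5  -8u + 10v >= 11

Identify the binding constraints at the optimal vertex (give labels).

C1 and C5

Vertices and Z = 10u - 10v:
  (0, 17/2) → Z = -85
  (74/3, 125/6) → Z = 115/3
  (0, 11/10) → Z = -11

The maximum is at (74/3, 125/6). Substituting into each constraint, equality holds for C1 and C5; the remaining constraints have slack.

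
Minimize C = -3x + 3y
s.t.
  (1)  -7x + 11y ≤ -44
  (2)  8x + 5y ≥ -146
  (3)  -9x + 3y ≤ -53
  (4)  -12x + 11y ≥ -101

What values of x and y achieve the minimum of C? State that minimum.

At the optimal vertex, -9x + 3y = -53 and -12x + 11y = -101.
Solving simultaneously gives x = 40/9, y = -13/3.

x = 40/9, y = -13/3, minimum C = -79/3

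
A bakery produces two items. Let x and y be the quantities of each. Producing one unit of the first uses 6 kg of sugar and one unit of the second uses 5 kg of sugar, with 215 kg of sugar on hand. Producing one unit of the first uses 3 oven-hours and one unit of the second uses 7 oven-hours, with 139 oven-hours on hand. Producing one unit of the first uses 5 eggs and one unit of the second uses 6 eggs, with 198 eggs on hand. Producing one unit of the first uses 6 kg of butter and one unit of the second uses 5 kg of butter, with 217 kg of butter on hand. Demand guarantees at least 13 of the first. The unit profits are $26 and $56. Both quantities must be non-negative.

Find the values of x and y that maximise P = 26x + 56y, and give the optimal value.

x = 30, y = 7, maximum P = 1172

Feasible corners and P = 26x + 56y:
  (215/6, 0) → P = 2795/3
  (13, 0) → P = 338
  (30, 7) → P = 1172
  (13, 100/7) → P = 1138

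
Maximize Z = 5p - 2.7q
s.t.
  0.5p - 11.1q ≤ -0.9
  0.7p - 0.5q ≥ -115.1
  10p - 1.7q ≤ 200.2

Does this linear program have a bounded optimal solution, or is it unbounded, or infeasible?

Feasible corners and Z = 5p - 2.7q:
  (-31929/188, -1423/188) → Z = -1558029/1880
  (44475/2203, 2182/2203) → Z = 1082418/11015
  (9859/127, 43038/127) → Z = -334538/635
The feasible region has finitely many vertices and no improving ray; the maximum is 1082418/11015 at (44475/2203, 2182/2203).

bounded optimum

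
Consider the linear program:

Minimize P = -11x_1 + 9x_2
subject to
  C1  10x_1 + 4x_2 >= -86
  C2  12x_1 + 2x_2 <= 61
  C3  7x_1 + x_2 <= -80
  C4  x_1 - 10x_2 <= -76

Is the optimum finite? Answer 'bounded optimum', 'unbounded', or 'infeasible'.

Extreme points and P = -11x_1 + 9x_2:
  (-13, 11) → P = 242
  (-221/2, 1387/2) → P = 7457
The feasible region has finitely many vertices and no improving ray; the minimum is 242 at (-13, 11).

bounded optimum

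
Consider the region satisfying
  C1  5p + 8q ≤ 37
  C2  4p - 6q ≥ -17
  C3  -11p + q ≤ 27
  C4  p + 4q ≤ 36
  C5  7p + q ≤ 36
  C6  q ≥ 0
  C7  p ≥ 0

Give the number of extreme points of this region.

Intersecting each pair of boundary lines and keeping only the points that satisfy every inequality leaves:
  (43/31, 233/62)
  (251/51, 79/51)
  (0, 17/6)
  (36/7, 0)
  (0, 0)

5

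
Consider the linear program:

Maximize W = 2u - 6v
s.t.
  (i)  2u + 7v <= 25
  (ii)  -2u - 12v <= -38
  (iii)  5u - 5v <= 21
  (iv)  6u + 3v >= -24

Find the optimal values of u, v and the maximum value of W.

u = 17/5, v = 13/5, maximum W = -44/5

Vertices and W = 2u - 6v:
  (17/5, 13/5) → W = -44/5
  (-27/4, 11/2) → W = -93/2
  (-67/11, 46/11) → W = -410/11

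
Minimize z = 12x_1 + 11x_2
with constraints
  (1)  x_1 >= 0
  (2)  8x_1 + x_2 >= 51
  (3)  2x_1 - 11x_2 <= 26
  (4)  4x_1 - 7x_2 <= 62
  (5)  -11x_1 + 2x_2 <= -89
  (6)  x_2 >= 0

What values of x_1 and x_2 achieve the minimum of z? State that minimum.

Feasible corners and z = 12x_1 + 11x_2:
  (50/3, 2/3) → z = 622/3
  (13, 0) → z = 156
  (89/11, 0) → z = 1068/11
The feasible region is unbounded (it extends along (7, 4), (2, 11)), but z strictly increases along every unbounded feasible direction, so there is no improving ray and the minimum is attained at a vertex.

The optimum lies where -11x_1 + 2x_2 = -89 and x_2 = 0.
Solving simultaneously gives x_1 = 89/11, x_2 = 0.

x_1 = 89/11, x_2 = 0, minimum z = 1068/11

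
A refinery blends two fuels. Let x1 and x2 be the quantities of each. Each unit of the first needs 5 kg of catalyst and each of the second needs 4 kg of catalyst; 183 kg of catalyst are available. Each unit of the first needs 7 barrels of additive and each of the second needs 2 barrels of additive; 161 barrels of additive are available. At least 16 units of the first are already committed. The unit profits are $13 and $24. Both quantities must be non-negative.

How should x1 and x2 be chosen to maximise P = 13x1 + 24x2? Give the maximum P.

x1 = 16, x2 = 49/2, maximum P = 796

Feasible corners and P = 13x1 + 24x2:
  (23, 0) → P = 299
  (16, 0) → P = 208
  (16, 49/2) → P = 796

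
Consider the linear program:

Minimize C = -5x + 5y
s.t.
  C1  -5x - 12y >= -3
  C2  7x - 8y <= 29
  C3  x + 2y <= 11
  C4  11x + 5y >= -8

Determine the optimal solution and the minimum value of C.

Extreme points and C = -5x + 5y:
  (3, -1) → C = -20
  (-111/107, 73/107) → C = 920/107
  (27/41, -125/41) → C = -760/41

x = 3, y = -1, minimum C = -20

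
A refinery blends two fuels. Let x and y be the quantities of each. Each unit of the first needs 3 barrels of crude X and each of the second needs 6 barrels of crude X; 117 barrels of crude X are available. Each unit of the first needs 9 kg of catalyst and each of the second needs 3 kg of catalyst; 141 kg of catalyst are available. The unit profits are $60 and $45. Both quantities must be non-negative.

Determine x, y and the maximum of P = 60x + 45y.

Vertices and P = 60x + 45y:
  (0, 0) → P = 0
  (0, 39/2) → P = 1755/2
  (47/3, 0) → P = 940
  (11, 14) → P = 1290

The optimum lies where 3x + 6y = 117 and 9x + 3y = 141.
Solving simultaneously gives x = 11, y = 14.

x = 11, y = 14, maximum P = 1290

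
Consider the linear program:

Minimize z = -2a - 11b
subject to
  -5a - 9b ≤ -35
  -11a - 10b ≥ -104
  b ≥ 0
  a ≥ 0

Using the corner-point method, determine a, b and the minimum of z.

Extreme points and z = -2a - 11b:
  (7, 0) → z = -14
  (0, 35/9) → z = -385/9
  (104/11, 0) → z = -208/11
  (0, 52/5) → z = -572/5

a = 0, b = 52/5, minimum z = -572/5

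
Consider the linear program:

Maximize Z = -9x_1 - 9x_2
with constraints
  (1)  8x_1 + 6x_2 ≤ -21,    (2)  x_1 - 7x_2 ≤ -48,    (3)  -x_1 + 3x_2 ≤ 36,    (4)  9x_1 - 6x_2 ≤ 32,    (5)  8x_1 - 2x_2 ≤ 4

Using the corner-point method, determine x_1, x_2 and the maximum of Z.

x_1 = -27, x_2 = 3, maximum Z = 216

Feasible corners and Z = -9x_1 - 9x_2:
  (-435/62, 363/62) → Z = 324/31
  (-93/10, 89/10) → Z = 18/5
  (-27, 3) → Z = 216

The binding constraints are x_1 - 7x_2 = -48 and -x_1 + 3x_2 = 36.
Solving simultaneously gives x_1 = -27, x_2 = 3.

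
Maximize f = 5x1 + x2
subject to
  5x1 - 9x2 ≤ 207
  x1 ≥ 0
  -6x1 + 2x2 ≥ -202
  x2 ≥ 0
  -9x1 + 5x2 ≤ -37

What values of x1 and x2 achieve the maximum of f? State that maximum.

Feasible corners and f = 5x1 + x2:
  (101/3, 0) → f = 505/3
  (78, 133) → f = 523
  (37/9, 0) → f = 185/9

The optimum lies where -6x1 + 2x2 = -202 and -9x1 + 5x2 = -37.
Solving simultaneously gives x1 = 78, x2 = 133.

x1 = 78, x2 = 133, maximum f = 523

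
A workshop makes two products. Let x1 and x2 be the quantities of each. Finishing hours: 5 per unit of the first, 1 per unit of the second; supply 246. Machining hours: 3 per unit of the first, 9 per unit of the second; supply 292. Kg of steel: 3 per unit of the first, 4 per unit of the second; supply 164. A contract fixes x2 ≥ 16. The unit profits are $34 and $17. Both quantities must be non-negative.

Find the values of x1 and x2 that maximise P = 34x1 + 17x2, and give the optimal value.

Feasible corners and P = 34x1 + 17x2:
  (0, 292/9) → P = 4964/9
  (0, 16) → P = 272
  (308/15, 128/5) → P = 3400/3
  (100/3, 16) → P = 4216/3

The optimum lies where 3x1 + 4x2 = 164 and x2 = 16.
Solving simultaneously gives x1 = 100/3, x2 = 16.

x1 = 100/3, x2 = 16, maximum P = 4216/3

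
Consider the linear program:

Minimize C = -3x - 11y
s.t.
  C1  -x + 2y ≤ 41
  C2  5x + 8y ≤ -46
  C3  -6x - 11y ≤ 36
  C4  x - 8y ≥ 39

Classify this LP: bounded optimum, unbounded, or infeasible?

infeasible

The boundaries -x + 2y = 41 and x - 8y = 39 meet at (-203/3, -40/3), but that point violates -6x - 11y ≤ 36. Every candidate vertex is excluded by some other constraint, so the feasible region is empty.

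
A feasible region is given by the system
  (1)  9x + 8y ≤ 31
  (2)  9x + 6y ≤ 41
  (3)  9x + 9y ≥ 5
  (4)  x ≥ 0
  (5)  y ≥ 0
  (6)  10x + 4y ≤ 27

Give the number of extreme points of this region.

5

Pairwise boundary intersections that survive every other constraint:
  (0, 31/8)
  (23/11, 67/44)
  (0, 5/9)
  (5/9, 0)
  (27/10, 0)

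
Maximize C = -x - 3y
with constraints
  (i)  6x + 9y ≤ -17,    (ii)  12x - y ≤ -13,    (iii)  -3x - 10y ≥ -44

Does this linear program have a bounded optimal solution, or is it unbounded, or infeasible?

From the feasible point (-67/57, -21/19), moving in the direction (-1, -12) keeps every constraint satisfied while C increases without bound.

unbounded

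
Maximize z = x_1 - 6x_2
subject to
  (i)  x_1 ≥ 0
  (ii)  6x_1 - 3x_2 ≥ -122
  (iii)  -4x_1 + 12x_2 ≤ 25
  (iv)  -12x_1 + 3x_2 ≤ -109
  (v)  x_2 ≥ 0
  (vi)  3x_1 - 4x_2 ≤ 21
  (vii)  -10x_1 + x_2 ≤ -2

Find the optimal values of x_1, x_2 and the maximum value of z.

x_1 = 373/39, x_2 = 25/13, maximum z = -77/39

Feasible corners and z = x_1 - 6x_2:
  (461/44, 184/33) → z = -1011/44
  (88/5, 159/20) → z = -301/10
  (373/39, 25/13) → z = -77/39

The optimum lies where -12x_1 + 3x_2 = -109 and 3x_1 - 4x_2 = 21.
Solving simultaneously gives x_1 = 373/39, x_2 = 25/13.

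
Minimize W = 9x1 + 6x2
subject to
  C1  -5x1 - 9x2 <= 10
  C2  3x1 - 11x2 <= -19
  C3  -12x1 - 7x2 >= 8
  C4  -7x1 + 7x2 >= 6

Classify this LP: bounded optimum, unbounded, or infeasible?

unbounded

From the feasible point (-281/82, 65/82), moving in the direction (-9, 5) keeps every constraint satisfied while W decreases without bound.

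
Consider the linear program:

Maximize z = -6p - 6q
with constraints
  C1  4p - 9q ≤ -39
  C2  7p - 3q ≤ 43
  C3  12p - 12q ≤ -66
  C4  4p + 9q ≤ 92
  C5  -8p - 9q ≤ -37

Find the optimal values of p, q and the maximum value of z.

p = -55/4, q = 49/3, maximum z = -31/2

The optimum lies where 4p + 9q = 92 and -8p - 9q = -37.
Solving simultaneously gives p = -55/4, q = 49/3.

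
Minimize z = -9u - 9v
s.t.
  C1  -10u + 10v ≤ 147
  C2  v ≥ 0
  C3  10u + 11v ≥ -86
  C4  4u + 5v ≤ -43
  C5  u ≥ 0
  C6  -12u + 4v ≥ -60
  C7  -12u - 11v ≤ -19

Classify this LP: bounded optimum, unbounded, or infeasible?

The boundaries -10u + 10v = 147 and u = 0 meet at (0, 147/10), but that point violates 4u + 5v ≤ -43. Every candidate vertex is excluded by some other constraint, so the feasible region is empty.

infeasible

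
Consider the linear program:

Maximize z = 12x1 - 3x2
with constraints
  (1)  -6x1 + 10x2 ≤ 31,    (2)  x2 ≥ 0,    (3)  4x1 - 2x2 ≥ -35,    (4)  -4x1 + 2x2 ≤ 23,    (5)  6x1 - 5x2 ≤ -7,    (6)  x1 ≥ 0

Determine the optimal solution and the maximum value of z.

x1 = 17/6, x2 = 24/5, maximum z = 98/5

Feasible corners and z = 12x1 - 3x2:
  (17/6, 24/5) → z = 98/5
  (0, 31/10) → z = -93/10
  (0, 7/5) → z = -21/5

The optimum lies where -6x1 + 10x2 = 31 and 6x1 - 5x2 = -7.
Solving simultaneously gives x1 = 17/6, x2 = 24/5.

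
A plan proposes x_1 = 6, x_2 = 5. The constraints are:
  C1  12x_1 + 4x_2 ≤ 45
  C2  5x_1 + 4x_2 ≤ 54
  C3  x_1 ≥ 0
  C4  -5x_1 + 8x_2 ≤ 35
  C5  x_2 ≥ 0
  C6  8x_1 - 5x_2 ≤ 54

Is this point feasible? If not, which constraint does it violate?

not feasible — violates C1

Constraint C1: 12x_1 + 4x_2 = 92, which is not ≤ 45. All other constraints are satisfied.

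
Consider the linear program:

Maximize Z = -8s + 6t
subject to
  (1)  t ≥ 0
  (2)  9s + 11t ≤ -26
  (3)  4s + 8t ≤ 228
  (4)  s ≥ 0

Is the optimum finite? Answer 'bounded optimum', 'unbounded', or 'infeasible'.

infeasible

The boundaries t = 0 and 9s + 11t = -26 meet at (-26/9, 0), but that point violates s ≥ 0. Every candidate vertex is excluded by some other constraint, so the feasible region is empty.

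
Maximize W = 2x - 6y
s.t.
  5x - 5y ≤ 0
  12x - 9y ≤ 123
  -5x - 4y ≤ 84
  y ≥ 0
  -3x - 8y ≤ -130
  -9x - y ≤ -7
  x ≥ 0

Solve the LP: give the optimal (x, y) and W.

Extreme points and W = 2x - 6y:
  (41, 41) → W = -164
  (130/11, 130/11) → W = -520/11
  (0, 65/4) → W = -195/2
The feasible region is unbounded (it extends along (0, 1), (3, 4)), but W strictly decreases along every unbounded feasible direction, so there is no improving ray and the maximum is attained at a vertex.

At the optimal vertex, 5x - 5y = 0 and -3x - 8y = -130.
Solving simultaneously gives x = 130/11, y = 130/11.

x = 130/11, y = 130/11, maximum W = -520/11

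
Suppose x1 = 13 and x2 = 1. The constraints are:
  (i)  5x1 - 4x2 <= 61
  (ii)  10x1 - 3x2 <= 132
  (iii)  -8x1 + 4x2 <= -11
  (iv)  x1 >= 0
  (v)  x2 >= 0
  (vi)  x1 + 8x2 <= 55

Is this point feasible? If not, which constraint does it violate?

(i): 61 ≤ 61 ✓
(ii): 127 ≤ 132 ✓
(iii): -100 ≤ -11 ✓
(iv): 13 ≥ 0 ✓
(v): 1 ≥ 0 ✓
(vi): 21 ≤ 55 ✓

feasible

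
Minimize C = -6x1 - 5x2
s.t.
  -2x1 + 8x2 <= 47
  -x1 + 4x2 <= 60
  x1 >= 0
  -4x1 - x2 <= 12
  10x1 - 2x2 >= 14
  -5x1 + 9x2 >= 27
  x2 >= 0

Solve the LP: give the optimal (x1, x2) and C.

x1 = 207/22, x2 = 181/22, minimum C = -2147/22

Feasible corners and C = -6x1 - 5x2:
  (103/38, 249/38) → C = -1863/38
  (207/22, 181/22) → C = -2147/22
  (9/4, 17/4) → C = -139/4

The binding constraints are -2x1 + 8x2 = 47 and -5x1 + 9x2 = 27.
Solving simultaneously gives x1 = 207/22, x2 = 181/22.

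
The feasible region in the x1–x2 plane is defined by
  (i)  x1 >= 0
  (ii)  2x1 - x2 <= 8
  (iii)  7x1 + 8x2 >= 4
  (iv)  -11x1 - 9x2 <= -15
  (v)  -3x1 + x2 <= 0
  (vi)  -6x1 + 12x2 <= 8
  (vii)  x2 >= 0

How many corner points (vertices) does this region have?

Pairwise boundary intersections that survive every other constraint:
  (52/9, 32/9)
  (4, 0)
  (18/31, 89/93)
  (15/11, 0)

4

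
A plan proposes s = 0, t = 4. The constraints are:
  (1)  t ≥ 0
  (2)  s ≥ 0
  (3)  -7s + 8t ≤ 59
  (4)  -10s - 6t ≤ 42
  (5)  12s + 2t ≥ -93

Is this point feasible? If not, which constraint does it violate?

(1): 4 ≥ 0 ✓
(2): 0 ≥ 0 ✓
(3): 32 ≤ 59 ✓
(4): -24 ≤ 42 ✓
(5): 8 ≥ -93 ✓

feasible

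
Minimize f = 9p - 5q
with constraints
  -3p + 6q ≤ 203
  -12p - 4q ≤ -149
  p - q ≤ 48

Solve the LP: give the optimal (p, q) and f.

The binding constraints are -3p + 6q = 203 and -12p - 4q = -149.
Solving simultaneously gives p = 41/42, q = 961/28.

p = 41/42, q = 961/28, minimum f = -4559/28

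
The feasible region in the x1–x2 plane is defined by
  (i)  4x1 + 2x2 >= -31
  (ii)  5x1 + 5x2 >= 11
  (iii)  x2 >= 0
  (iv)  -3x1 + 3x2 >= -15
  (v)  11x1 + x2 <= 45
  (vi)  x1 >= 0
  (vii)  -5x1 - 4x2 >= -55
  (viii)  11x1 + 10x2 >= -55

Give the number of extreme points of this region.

Of the 28 pairwise boundary intersections, those satisfying every inequality are:
  (11/5, 0)
  (0, 11/5)
  (45/11, 0)
  (125/39, 380/39)
  (0, 55/4)

5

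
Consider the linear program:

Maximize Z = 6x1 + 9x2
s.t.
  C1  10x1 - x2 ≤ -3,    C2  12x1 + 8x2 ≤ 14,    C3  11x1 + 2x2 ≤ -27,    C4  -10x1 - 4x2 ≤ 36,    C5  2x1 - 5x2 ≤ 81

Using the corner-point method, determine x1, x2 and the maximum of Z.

The optimum lies where 12x1 + 8x2 = 14 and -10x1 - 4x2 = 36.
Solving simultaneously gives x1 = -43/4, x2 = 143/8.

x1 = -43/4, x2 = 143/8, maximum Z = 771/8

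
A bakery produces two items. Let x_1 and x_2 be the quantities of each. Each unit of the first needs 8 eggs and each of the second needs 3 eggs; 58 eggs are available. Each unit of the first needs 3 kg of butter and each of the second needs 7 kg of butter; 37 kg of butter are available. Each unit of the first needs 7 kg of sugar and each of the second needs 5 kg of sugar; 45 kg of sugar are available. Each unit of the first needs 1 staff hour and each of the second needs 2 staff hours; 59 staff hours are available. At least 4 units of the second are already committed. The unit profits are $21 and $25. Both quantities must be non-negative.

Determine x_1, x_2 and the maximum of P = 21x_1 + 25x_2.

x_1 = 3, x_2 = 4, maximum P = 163

Vertices and P = 21x_1 + 25x_2:
  (0, 37/7) → P = 925/7
  (0, 4) → P = 100
  (3, 4) → P = 163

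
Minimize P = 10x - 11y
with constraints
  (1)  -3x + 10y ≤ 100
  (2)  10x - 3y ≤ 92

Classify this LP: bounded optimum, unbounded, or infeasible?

From the feasible point (1220/91, 1276/91), moving in the direction (-10, -3) keeps every constraint satisfied while P decreases without bound.

unbounded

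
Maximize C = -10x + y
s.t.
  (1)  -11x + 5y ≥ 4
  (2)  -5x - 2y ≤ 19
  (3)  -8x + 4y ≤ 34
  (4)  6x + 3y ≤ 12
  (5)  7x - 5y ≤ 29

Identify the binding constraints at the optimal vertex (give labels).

(2) and (3)

Extreme points and C = -10x + y:
  (-103/47, -189/47) → C = 841/47
  (16/21, 52/21) → C = -36/7
  (-4, 1/2) → C = 81/2
  (-9/8, 25/4) → C = 35/2

The maximum is at (-4, 1/2). Substituting into each constraint, equality holds for (2) and (3); the remaining constraints have slack.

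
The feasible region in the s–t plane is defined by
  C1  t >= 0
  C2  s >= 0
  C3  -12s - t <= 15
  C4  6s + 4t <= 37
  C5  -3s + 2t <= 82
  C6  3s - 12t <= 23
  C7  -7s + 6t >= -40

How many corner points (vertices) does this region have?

4

Of the 21 pairwise boundary intersections, those satisfying every inequality are:
  (0, 0)
  (40/7, 0)
  (0, 37/4)
  (191/32, 19/64)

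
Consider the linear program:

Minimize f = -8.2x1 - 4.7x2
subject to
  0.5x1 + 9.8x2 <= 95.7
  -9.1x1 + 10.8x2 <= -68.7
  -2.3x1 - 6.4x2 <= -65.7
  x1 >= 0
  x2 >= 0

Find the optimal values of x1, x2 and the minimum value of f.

Vertices and f = -8.2x1 - 4.7x2:
  (85341/4729, 41826/4729) → f = -4481892/23645
  (957/5, 0) → f = -39237/25
  (28731/2077, 21993/4154) → f = -1149111/8308
  (657/23, 0) → f = -26937/115

x1 = 191.4, x2 = 0, minimum f = -1569.48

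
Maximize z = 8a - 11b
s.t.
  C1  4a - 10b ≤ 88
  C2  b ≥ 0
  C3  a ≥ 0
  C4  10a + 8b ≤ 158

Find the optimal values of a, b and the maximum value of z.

Extreme points and z = 8a - 11b:
  (0, 0) → z = 0
  (79/5, 0) → z = 632/5
  (0, 79/4) → z = -869/4

The optimum lies where b = 0 and 10a + 8b = 158.
Solving simultaneously gives a = 79/5, b = 0.

a = 79/5, b = 0, maximum z = 632/5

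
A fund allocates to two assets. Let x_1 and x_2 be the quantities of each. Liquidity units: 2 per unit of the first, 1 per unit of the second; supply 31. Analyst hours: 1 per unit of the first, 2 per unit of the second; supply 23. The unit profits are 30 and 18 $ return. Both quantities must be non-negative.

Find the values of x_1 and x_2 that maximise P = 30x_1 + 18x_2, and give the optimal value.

Feasible corners and P = 30x_1 + 18x_2:
  (0, 0) → P = 0
  (0, 23/2) → P = 207
  (31/2, 0) → P = 465
  (13, 5) → P = 480

At the optimal vertex, 2x_1 + x_2 = 31 and x_1 + 2x_2 = 23.
Solving simultaneously gives x_1 = 13, x_2 = 5.

x_1 = 13, x_2 = 5, maximum P = 480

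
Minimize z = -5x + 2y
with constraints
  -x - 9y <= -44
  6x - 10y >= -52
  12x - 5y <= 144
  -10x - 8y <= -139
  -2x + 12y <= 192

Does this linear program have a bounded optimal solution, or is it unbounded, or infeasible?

Feasible corners and z = -5x + 2y:
  (1516/113, 384/113) → z = -6812/113
  (899/82, 301/82) → z = -3893/82
  (170/9, 248/15) → z = -2762/45
  (487/74, 677/74) → z = -1081/74
The feasible region has finitely many vertices and no improving ray; the minimum is -2762/45 at (170/9, 248/15).

bounded optimum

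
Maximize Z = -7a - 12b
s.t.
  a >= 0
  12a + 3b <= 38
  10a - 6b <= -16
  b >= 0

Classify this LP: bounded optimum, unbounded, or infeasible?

Extreme points and Z = -7a - 12b:
  (0, 38/3) → Z = -152
  (0, 8/3) → Z = -32
  (30/17, 286/51) → Z = -1354/17
The feasible region has finitely many vertices and no improving ray; the maximum is -32 at (0, 8/3).

bounded optimum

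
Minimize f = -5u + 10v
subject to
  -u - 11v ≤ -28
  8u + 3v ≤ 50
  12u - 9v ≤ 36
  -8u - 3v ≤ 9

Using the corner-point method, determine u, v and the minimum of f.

u = 216/47, v = 100/47, minimum f = -80/47

Feasible corners and f = -5u + 10v:
  (216/47, 100/47) → f = -80/47
  (-183/85, 233/85) → f = 649/17
  (31/6, 26/9) → f = 55/18
The feasible region is unbounded (it extends along (-3, 8)), but f strictly increases along every unbounded feasible direction, so there is no improving ray and the minimum is attained at a vertex.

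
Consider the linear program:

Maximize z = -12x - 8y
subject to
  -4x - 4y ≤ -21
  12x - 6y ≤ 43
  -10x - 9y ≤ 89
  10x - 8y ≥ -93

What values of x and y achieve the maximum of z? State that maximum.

x = -17/6, y = 97/12, maximum z = -92/3

Corner points and z = -12x - 8y:
  (149/36, 10/9) → z = -527/9
  (-17/6, 97/12) → z = -92/3
  (451/18, 773/18) → z = -5798/9

At the optimal vertex, -4x - 4y = -21 and 10x - 8y = -93.
Solving simultaneously gives x = -17/6, y = 97/12.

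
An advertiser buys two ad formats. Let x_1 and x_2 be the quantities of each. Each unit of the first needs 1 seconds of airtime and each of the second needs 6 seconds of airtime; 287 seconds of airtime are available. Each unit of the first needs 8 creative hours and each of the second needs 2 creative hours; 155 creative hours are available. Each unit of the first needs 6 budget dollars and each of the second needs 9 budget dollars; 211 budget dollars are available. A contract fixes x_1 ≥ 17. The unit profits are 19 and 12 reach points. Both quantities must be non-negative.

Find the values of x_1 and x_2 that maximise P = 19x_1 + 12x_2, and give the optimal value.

x_1 = 17, x_2 = 19/2, maximum P = 437

Feasible corners and P = 19x_1 + 12x_2:
  (155/8, 0) → P = 2945/8
  (17, 0) → P = 323
  (17, 19/2) → P = 437

The optimum lies where 8x_1 + 2x_2 = 155 and x_1 = 17.
Solving simultaneously gives x_1 = 17, x_2 = 19/2.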